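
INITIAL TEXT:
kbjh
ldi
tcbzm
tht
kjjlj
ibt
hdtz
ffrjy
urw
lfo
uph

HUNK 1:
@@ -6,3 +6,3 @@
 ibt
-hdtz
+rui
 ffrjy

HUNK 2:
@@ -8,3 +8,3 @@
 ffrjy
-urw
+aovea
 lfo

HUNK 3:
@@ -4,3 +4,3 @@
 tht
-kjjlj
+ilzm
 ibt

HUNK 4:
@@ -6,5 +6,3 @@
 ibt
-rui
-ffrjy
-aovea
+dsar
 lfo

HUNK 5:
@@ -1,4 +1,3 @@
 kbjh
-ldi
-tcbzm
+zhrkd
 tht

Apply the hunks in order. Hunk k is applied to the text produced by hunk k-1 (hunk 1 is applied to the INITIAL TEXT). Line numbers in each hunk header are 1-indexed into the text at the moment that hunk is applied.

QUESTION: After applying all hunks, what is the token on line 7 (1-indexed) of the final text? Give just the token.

Hunk 1: at line 6 remove [hdtz] add [rui] -> 11 lines: kbjh ldi tcbzm tht kjjlj ibt rui ffrjy urw lfo uph
Hunk 2: at line 8 remove [urw] add [aovea] -> 11 lines: kbjh ldi tcbzm tht kjjlj ibt rui ffrjy aovea lfo uph
Hunk 3: at line 4 remove [kjjlj] add [ilzm] -> 11 lines: kbjh ldi tcbzm tht ilzm ibt rui ffrjy aovea lfo uph
Hunk 4: at line 6 remove [rui,ffrjy,aovea] add [dsar] -> 9 lines: kbjh ldi tcbzm tht ilzm ibt dsar lfo uph
Hunk 5: at line 1 remove [ldi,tcbzm] add [zhrkd] -> 8 lines: kbjh zhrkd tht ilzm ibt dsar lfo uph
Final line 7: lfo

Answer: lfo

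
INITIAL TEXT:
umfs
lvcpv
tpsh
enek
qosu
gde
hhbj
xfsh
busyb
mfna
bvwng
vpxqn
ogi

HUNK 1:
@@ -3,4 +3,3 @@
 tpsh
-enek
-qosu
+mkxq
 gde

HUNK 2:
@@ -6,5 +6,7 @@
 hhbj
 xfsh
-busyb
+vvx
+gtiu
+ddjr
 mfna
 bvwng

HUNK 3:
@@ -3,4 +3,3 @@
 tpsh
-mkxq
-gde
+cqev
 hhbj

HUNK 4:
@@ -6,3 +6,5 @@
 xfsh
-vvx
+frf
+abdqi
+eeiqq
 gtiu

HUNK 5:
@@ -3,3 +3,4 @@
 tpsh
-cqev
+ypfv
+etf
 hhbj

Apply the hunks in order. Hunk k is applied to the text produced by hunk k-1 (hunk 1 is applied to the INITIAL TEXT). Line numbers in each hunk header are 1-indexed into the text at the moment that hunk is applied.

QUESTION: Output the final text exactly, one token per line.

Hunk 1: at line 3 remove [enek,qosu] add [mkxq] -> 12 lines: umfs lvcpv tpsh mkxq gde hhbj xfsh busyb mfna bvwng vpxqn ogi
Hunk 2: at line 6 remove [busyb] add [vvx,gtiu,ddjr] -> 14 lines: umfs lvcpv tpsh mkxq gde hhbj xfsh vvx gtiu ddjr mfna bvwng vpxqn ogi
Hunk 3: at line 3 remove [mkxq,gde] add [cqev] -> 13 lines: umfs lvcpv tpsh cqev hhbj xfsh vvx gtiu ddjr mfna bvwng vpxqn ogi
Hunk 4: at line 6 remove [vvx] add [frf,abdqi,eeiqq] -> 15 lines: umfs lvcpv tpsh cqev hhbj xfsh frf abdqi eeiqq gtiu ddjr mfna bvwng vpxqn ogi
Hunk 5: at line 3 remove [cqev] add [ypfv,etf] -> 16 lines: umfs lvcpv tpsh ypfv etf hhbj xfsh frf abdqi eeiqq gtiu ddjr mfna bvwng vpxqn ogi

Answer: umfs
lvcpv
tpsh
ypfv
etf
hhbj
xfsh
frf
abdqi
eeiqq
gtiu
ddjr
mfna
bvwng
vpxqn
ogi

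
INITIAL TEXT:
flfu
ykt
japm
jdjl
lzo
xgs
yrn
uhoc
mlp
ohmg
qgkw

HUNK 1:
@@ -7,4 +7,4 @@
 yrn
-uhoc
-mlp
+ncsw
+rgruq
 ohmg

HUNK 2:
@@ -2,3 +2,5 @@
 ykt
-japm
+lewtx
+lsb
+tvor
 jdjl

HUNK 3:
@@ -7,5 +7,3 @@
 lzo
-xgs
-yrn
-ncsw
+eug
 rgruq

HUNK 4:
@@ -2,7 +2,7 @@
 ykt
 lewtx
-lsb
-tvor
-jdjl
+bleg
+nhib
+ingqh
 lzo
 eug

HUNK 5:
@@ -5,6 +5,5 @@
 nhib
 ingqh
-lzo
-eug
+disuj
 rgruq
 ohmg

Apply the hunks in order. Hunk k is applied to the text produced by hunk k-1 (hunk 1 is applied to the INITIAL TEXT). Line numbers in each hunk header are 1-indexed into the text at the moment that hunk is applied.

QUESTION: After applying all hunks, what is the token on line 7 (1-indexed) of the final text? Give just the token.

Hunk 1: at line 7 remove [uhoc,mlp] add [ncsw,rgruq] -> 11 lines: flfu ykt japm jdjl lzo xgs yrn ncsw rgruq ohmg qgkw
Hunk 2: at line 2 remove [japm] add [lewtx,lsb,tvor] -> 13 lines: flfu ykt lewtx lsb tvor jdjl lzo xgs yrn ncsw rgruq ohmg qgkw
Hunk 3: at line 7 remove [xgs,yrn,ncsw] add [eug] -> 11 lines: flfu ykt lewtx lsb tvor jdjl lzo eug rgruq ohmg qgkw
Hunk 4: at line 2 remove [lsb,tvor,jdjl] add [bleg,nhib,ingqh] -> 11 lines: flfu ykt lewtx bleg nhib ingqh lzo eug rgruq ohmg qgkw
Hunk 5: at line 5 remove [lzo,eug] add [disuj] -> 10 lines: flfu ykt lewtx bleg nhib ingqh disuj rgruq ohmg qgkw
Final line 7: disuj

Answer: disuj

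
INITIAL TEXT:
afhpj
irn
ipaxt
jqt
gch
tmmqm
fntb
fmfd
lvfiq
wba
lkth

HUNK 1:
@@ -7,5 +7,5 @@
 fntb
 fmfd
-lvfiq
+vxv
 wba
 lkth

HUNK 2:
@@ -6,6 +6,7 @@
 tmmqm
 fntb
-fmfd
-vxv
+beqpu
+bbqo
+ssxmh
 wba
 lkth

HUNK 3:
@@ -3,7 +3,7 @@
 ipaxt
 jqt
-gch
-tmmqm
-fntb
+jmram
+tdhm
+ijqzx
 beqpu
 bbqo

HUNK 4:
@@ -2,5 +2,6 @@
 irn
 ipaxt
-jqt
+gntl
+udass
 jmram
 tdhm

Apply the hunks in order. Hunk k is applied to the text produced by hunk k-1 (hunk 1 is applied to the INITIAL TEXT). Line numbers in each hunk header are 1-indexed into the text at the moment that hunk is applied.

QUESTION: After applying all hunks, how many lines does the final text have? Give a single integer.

Answer: 13

Derivation:
Hunk 1: at line 7 remove [lvfiq] add [vxv] -> 11 lines: afhpj irn ipaxt jqt gch tmmqm fntb fmfd vxv wba lkth
Hunk 2: at line 6 remove [fmfd,vxv] add [beqpu,bbqo,ssxmh] -> 12 lines: afhpj irn ipaxt jqt gch tmmqm fntb beqpu bbqo ssxmh wba lkth
Hunk 3: at line 3 remove [gch,tmmqm,fntb] add [jmram,tdhm,ijqzx] -> 12 lines: afhpj irn ipaxt jqt jmram tdhm ijqzx beqpu bbqo ssxmh wba lkth
Hunk 4: at line 2 remove [jqt] add [gntl,udass] -> 13 lines: afhpj irn ipaxt gntl udass jmram tdhm ijqzx beqpu bbqo ssxmh wba lkth
Final line count: 13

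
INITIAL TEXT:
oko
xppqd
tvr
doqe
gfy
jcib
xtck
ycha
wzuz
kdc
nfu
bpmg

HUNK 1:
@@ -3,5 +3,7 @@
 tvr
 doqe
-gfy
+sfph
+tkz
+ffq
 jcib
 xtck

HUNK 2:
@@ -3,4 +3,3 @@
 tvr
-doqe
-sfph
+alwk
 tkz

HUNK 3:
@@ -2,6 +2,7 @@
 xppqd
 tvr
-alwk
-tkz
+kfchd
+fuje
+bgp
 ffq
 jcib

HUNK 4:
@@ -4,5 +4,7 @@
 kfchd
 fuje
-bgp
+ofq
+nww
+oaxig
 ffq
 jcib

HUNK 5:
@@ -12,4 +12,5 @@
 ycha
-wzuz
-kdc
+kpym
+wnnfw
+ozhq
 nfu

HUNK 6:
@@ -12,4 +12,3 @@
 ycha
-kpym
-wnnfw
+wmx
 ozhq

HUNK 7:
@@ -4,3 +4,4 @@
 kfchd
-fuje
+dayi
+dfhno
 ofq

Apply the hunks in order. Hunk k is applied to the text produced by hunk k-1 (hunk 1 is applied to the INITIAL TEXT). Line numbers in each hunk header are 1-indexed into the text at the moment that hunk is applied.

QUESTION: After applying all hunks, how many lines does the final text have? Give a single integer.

Hunk 1: at line 3 remove [gfy] add [sfph,tkz,ffq] -> 14 lines: oko xppqd tvr doqe sfph tkz ffq jcib xtck ycha wzuz kdc nfu bpmg
Hunk 2: at line 3 remove [doqe,sfph] add [alwk] -> 13 lines: oko xppqd tvr alwk tkz ffq jcib xtck ycha wzuz kdc nfu bpmg
Hunk 3: at line 2 remove [alwk,tkz] add [kfchd,fuje,bgp] -> 14 lines: oko xppqd tvr kfchd fuje bgp ffq jcib xtck ycha wzuz kdc nfu bpmg
Hunk 4: at line 4 remove [bgp] add [ofq,nww,oaxig] -> 16 lines: oko xppqd tvr kfchd fuje ofq nww oaxig ffq jcib xtck ycha wzuz kdc nfu bpmg
Hunk 5: at line 12 remove [wzuz,kdc] add [kpym,wnnfw,ozhq] -> 17 lines: oko xppqd tvr kfchd fuje ofq nww oaxig ffq jcib xtck ycha kpym wnnfw ozhq nfu bpmg
Hunk 6: at line 12 remove [kpym,wnnfw] add [wmx] -> 16 lines: oko xppqd tvr kfchd fuje ofq nww oaxig ffq jcib xtck ycha wmx ozhq nfu bpmg
Hunk 7: at line 4 remove [fuje] add [dayi,dfhno] -> 17 lines: oko xppqd tvr kfchd dayi dfhno ofq nww oaxig ffq jcib xtck ycha wmx ozhq nfu bpmg
Final line count: 17

Answer: 17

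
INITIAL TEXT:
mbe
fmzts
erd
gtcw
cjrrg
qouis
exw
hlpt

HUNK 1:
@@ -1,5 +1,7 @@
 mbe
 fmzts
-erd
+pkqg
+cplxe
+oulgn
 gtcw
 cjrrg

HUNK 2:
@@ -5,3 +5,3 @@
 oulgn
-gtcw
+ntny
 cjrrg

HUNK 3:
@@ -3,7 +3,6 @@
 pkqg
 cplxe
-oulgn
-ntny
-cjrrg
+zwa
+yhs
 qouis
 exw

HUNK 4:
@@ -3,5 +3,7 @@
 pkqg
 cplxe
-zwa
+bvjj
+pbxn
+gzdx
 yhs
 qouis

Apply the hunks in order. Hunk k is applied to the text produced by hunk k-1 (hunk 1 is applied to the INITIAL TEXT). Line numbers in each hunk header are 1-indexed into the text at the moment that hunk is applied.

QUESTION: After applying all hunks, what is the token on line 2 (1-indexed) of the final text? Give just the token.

Hunk 1: at line 1 remove [erd] add [pkqg,cplxe,oulgn] -> 10 lines: mbe fmzts pkqg cplxe oulgn gtcw cjrrg qouis exw hlpt
Hunk 2: at line 5 remove [gtcw] add [ntny] -> 10 lines: mbe fmzts pkqg cplxe oulgn ntny cjrrg qouis exw hlpt
Hunk 3: at line 3 remove [oulgn,ntny,cjrrg] add [zwa,yhs] -> 9 lines: mbe fmzts pkqg cplxe zwa yhs qouis exw hlpt
Hunk 4: at line 3 remove [zwa] add [bvjj,pbxn,gzdx] -> 11 lines: mbe fmzts pkqg cplxe bvjj pbxn gzdx yhs qouis exw hlpt
Final line 2: fmzts

Answer: fmzts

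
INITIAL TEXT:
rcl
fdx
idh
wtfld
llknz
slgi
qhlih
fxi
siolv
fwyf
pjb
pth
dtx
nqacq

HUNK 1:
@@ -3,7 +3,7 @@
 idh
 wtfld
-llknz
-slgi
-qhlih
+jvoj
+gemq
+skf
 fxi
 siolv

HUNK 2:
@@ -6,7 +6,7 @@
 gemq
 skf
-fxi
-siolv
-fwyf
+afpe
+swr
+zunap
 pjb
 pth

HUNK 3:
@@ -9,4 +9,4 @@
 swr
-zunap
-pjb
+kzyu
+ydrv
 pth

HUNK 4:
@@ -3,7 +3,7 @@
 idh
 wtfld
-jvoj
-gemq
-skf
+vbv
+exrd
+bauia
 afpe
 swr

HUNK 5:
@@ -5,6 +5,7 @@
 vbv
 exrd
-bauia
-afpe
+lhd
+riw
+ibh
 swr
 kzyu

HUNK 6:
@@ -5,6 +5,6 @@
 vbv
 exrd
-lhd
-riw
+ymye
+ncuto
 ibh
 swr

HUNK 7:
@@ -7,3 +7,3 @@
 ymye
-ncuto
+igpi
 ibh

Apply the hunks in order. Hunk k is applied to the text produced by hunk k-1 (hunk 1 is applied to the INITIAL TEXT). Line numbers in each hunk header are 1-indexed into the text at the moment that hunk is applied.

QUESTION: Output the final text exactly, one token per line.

Hunk 1: at line 3 remove [llknz,slgi,qhlih] add [jvoj,gemq,skf] -> 14 lines: rcl fdx idh wtfld jvoj gemq skf fxi siolv fwyf pjb pth dtx nqacq
Hunk 2: at line 6 remove [fxi,siolv,fwyf] add [afpe,swr,zunap] -> 14 lines: rcl fdx idh wtfld jvoj gemq skf afpe swr zunap pjb pth dtx nqacq
Hunk 3: at line 9 remove [zunap,pjb] add [kzyu,ydrv] -> 14 lines: rcl fdx idh wtfld jvoj gemq skf afpe swr kzyu ydrv pth dtx nqacq
Hunk 4: at line 3 remove [jvoj,gemq,skf] add [vbv,exrd,bauia] -> 14 lines: rcl fdx idh wtfld vbv exrd bauia afpe swr kzyu ydrv pth dtx nqacq
Hunk 5: at line 5 remove [bauia,afpe] add [lhd,riw,ibh] -> 15 lines: rcl fdx idh wtfld vbv exrd lhd riw ibh swr kzyu ydrv pth dtx nqacq
Hunk 6: at line 5 remove [lhd,riw] add [ymye,ncuto] -> 15 lines: rcl fdx idh wtfld vbv exrd ymye ncuto ibh swr kzyu ydrv pth dtx nqacq
Hunk 7: at line 7 remove [ncuto] add [igpi] -> 15 lines: rcl fdx idh wtfld vbv exrd ymye igpi ibh swr kzyu ydrv pth dtx nqacq

Answer: rcl
fdx
idh
wtfld
vbv
exrd
ymye
igpi
ibh
swr
kzyu
ydrv
pth
dtx
nqacq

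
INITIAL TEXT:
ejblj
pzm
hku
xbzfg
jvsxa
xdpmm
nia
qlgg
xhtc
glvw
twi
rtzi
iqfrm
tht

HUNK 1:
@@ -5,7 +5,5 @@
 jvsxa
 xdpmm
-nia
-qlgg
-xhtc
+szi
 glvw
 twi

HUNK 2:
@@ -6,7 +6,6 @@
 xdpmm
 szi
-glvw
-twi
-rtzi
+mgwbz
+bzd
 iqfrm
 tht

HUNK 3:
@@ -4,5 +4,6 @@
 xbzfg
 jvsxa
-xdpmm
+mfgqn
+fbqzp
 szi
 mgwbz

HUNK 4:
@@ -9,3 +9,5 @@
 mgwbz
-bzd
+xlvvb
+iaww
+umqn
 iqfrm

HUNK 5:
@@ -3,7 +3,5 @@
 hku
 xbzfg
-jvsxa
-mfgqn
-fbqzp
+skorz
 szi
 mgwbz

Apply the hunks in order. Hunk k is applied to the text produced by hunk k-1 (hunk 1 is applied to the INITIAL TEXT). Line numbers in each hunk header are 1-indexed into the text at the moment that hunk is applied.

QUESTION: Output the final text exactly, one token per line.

Hunk 1: at line 5 remove [nia,qlgg,xhtc] add [szi] -> 12 lines: ejblj pzm hku xbzfg jvsxa xdpmm szi glvw twi rtzi iqfrm tht
Hunk 2: at line 6 remove [glvw,twi,rtzi] add [mgwbz,bzd] -> 11 lines: ejblj pzm hku xbzfg jvsxa xdpmm szi mgwbz bzd iqfrm tht
Hunk 3: at line 4 remove [xdpmm] add [mfgqn,fbqzp] -> 12 lines: ejblj pzm hku xbzfg jvsxa mfgqn fbqzp szi mgwbz bzd iqfrm tht
Hunk 4: at line 9 remove [bzd] add [xlvvb,iaww,umqn] -> 14 lines: ejblj pzm hku xbzfg jvsxa mfgqn fbqzp szi mgwbz xlvvb iaww umqn iqfrm tht
Hunk 5: at line 3 remove [jvsxa,mfgqn,fbqzp] add [skorz] -> 12 lines: ejblj pzm hku xbzfg skorz szi mgwbz xlvvb iaww umqn iqfrm tht

Answer: ejblj
pzm
hku
xbzfg
skorz
szi
mgwbz
xlvvb
iaww
umqn
iqfrm
tht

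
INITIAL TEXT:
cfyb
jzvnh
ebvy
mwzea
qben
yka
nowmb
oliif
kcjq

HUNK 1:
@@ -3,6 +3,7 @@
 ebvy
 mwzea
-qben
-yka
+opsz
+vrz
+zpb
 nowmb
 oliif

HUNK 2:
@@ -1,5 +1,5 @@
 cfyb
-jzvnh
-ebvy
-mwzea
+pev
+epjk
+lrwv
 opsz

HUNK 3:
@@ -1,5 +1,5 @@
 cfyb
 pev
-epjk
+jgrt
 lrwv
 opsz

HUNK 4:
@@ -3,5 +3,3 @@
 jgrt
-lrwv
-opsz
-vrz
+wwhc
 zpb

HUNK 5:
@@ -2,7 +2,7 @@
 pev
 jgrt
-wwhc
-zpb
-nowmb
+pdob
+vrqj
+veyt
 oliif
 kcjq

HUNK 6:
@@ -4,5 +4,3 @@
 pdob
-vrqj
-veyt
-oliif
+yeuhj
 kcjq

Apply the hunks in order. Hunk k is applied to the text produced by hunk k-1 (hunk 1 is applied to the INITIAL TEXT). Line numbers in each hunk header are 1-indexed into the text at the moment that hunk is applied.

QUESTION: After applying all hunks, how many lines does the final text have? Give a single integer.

Answer: 6

Derivation:
Hunk 1: at line 3 remove [qben,yka] add [opsz,vrz,zpb] -> 10 lines: cfyb jzvnh ebvy mwzea opsz vrz zpb nowmb oliif kcjq
Hunk 2: at line 1 remove [jzvnh,ebvy,mwzea] add [pev,epjk,lrwv] -> 10 lines: cfyb pev epjk lrwv opsz vrz zpb nowmb oliif kcjq
Hunk 3: at line 1 remove [epjk] add [jgrt] -> 10 lines: cfyb pev jgrt lrwv opsz vrz zpb nowmb oliif kcjq
Hunk 4: at line 3 remove [lrwv,opsz,vrz] add [wwhc] -> 8 lines: cfyb pev jgrt wwhc zpb nowmb oliif kcjq
Hunk 5: at line 2 remove [wwhc,zpb,nowmb] add [pdob,vrqj,veyt] -> 8 lines: cfyb pev jgrt pdob vrqj veyt oliif kcjq
Hunk 6: at line 4 remove [vrqj,veyt,oliif] add [yeuhj] -> 6 lines: cfyb pev jgrt pdob yeuhj kcjq
Final line count: 6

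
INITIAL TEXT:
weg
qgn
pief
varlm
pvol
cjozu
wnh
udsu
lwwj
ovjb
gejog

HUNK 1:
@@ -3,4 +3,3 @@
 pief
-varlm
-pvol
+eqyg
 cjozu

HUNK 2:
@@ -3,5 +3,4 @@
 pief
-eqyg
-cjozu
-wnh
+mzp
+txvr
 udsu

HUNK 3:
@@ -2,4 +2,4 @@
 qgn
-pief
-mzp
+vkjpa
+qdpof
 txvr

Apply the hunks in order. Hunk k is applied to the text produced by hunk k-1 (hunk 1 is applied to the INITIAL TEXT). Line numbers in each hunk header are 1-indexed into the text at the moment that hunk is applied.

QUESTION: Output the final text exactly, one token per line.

Hunk 1: at line 3 remove [varlm,pvol] add [eqyg] -> 10 lines: weg qgn pief eqyg cjozu wnh udsu lwwj ovjb gejog
Hunk 2: at line 3 remove [eqyg,cjozu,wnh] add [mzp,txvr] -> 9 lines: weg qgn pief mzp txvr udsu lwwj ovjb gejog
Hunk 3: at line 2 remove [pief,mzp] add [vkjpa,qdpof] -> 9 lines: weg qgn vkjpa qdpof txvr udsu lwwj ovjb gejog

Answer: weg
qgn
vkjpa
qdpof
txvr
udsu
lwwj
ovjb
gejog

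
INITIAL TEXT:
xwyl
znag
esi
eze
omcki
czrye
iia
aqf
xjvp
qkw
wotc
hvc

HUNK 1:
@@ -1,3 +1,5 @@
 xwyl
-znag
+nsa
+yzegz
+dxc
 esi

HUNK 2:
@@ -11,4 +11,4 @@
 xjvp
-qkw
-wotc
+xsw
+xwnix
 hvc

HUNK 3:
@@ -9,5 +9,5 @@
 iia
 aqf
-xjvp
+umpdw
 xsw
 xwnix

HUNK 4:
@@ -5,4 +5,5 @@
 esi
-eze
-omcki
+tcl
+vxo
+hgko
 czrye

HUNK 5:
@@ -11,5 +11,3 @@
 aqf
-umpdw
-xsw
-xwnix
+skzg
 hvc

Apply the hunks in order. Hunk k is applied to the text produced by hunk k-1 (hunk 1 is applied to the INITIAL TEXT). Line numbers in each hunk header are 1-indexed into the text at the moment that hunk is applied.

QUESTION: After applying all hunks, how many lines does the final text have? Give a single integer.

Answer: 13

Derivation:
Hunk 1: at line 1 remove [znag] add [nsa,yzegz,dxc] -> 14 lines: xwyl nsa yzegz dxc esi eze omcki czrye iia aqf xjvp qkw wotc hvc
Hunk 2: at line 11 remove [qkw,wotc] add [xsw,xwnix] -> 14 lines: xwyl nsa yzegz dxc esi eze omcki czrye iia aqf xjvp xsw xwnix hvc
Hunk 3: at line 9 remove [xjvp] add [umpdw] -> 14 lines: xwyl nsa yzegz dxc esi eze omcki czrye iia aqf umpdw xsw xwnix hvc
Hunk 4: at line 5 remove [eze,omcki] add [tcl,vxo,hgko] -> 15 lines: xwyl nsa yzegz dxc esi tcl vxo hgko czrye iia aqf umpdw xsw xwnix hvc
Hunk 5: at line 11 remove [umpdw,xsw,xwnix] add [skzg] -> 13 lines: xwyl nsa yzegz dxc esi tcl vxo hgko czrye iia aqf skzg hvc
Final line count: 13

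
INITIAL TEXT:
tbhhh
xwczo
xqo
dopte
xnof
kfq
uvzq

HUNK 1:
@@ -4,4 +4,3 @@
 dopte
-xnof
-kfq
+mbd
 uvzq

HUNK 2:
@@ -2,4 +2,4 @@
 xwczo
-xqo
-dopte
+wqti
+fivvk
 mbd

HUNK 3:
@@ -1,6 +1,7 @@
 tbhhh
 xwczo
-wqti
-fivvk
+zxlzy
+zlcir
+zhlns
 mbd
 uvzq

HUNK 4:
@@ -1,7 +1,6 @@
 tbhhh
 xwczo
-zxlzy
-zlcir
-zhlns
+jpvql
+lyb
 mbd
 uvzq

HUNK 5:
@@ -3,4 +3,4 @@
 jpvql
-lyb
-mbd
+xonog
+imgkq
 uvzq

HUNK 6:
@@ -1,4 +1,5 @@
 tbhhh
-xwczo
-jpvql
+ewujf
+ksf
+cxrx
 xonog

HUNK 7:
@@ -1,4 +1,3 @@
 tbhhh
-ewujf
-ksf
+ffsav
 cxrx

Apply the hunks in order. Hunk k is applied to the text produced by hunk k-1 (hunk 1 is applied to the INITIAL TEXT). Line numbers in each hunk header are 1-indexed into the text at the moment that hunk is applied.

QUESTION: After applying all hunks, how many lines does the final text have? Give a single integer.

Hunk 1: at line 4 remove [xnof,kfq] add [mbd] -> 6 lines: tbhhh xwczo xqo dopte mbd uvzq
Hunk 2: at line 2 remove [xqo,dopte] add [wqti,fivvk] -> 6 lines: tbhhh xwczo wqti fivvk mbd uvzq
Hunk 3: at line 1 remove [wqti,fivvk] add [zxlzy,zlcir,zhlns] -> 7 lines: tbhhh xwczo zxlzy zlcir zhlns mbd uvzq
Hunk 4: at line 1 remove [zxlzy,zlcir,zhlns] add [jpvql,lyb] -> 6 lines: tbhhh xwczo jpvql lyb mbd uvzq
Hunk 5: at line 3 remove [lyb,mbd] add [xonog,imgkq] -> 6 lines: tbhhh xwczo jpvql xonog imgkq uvzq
Hunk 6: at line 1 remove [xwczo,jpvql] add [ewujf,ksf,cxrx] -> 7 lines: tbhhh ewujf ksf cxrx xonog imgkq uvzq
Hunk 7: at line 1 remove [ewujf,ksf] add [ffsav] -> 6 lines: tbhhh ffsav cxrx xonog imgkq uvzq
Final line count: 6

Answer: 6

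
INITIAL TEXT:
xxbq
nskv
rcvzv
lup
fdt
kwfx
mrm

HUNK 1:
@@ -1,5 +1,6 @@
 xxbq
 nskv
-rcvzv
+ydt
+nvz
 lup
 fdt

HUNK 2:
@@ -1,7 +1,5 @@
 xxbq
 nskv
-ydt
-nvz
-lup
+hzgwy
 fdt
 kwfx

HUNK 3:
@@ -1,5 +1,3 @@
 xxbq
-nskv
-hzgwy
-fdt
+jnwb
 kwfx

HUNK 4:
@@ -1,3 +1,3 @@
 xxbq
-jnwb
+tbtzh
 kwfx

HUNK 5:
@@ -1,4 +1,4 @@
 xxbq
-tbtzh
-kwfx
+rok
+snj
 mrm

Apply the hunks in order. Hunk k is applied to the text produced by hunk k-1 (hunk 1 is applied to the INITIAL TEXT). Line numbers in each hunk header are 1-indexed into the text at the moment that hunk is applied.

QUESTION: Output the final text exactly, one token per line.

Answer: xxbq
rok
snj
mrm

Derivation:
Hunk 1: at line 1 remove [rcvzv] add [ydt,nvz] -> 8 lines: xxbq nskv ydt nvz lup fdt kwfx mrm
Hunk 2: at line 1 remove [ydt,nvz,lup] add [hzgwy] -> 6 lines: xxbq nskv hzgwy fdt kwfx mrm
Hunk 3: at line 1 remove [nskv,hzgwy,fdt] add [jnwb] -> 4 lines: xxbq jnwb kwfx mrm
Hunk 4: at line 1 remove [jnwb] add [tbtzh] -> 4 lines: xxbq tbtzh kwfx mrm
Hunk 5: at line 1 remove [tbtzh,kwfx] add [rok,snj] -> 4 lines: xxbq rok snj mrm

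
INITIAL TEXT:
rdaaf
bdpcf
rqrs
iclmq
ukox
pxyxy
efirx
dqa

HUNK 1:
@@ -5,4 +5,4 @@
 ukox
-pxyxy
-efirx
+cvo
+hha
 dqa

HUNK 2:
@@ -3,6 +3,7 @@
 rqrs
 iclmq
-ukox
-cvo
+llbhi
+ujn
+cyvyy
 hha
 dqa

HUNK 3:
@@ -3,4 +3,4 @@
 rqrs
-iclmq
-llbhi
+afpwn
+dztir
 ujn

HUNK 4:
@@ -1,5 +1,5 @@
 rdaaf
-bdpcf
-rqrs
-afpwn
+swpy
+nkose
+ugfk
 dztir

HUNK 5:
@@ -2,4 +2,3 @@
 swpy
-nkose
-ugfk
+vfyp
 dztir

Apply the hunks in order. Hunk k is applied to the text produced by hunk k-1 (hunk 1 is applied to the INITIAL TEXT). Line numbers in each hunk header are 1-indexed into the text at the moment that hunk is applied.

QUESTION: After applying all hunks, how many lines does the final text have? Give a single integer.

Answer: 8

Derivation:
Hunk 1: at line 5 remove [pxyxy,efirx] add [cvo,hha] -> 8 lines: rdaaf bdpcf rqrs iclmq ukox cvo hha dqa
Hunk 2: at line 3 remove [ukox,cvo] add [llbhi,ujn,cyvyy] -> 9 lines: rdaaf bdpcf rqrs iclmq llbhi ujn cyvyy hha dqa
Hunk 3: at line 3 remove [iclmq,llbhi] add [afpwn,dztir] -> 9 lines: rdaaf bdpcf rqrs afpwn dztir ujn cyvyy hha dqa
Hunk 4: at line 1 remove [bdpcf,rqrs,afpwn] add [swpy,nkose,ugfk] -> 9 lines: rdaaf swpy nkose ugfk dztir ujn cyvyy hha dqa
Hunk 5: at line 2 remove [nkose,ugfk] add [vfyp] -> 8 lines: rdaaf swpy vfyp dztir ujn cyvyy hha dqa
Final line count: 8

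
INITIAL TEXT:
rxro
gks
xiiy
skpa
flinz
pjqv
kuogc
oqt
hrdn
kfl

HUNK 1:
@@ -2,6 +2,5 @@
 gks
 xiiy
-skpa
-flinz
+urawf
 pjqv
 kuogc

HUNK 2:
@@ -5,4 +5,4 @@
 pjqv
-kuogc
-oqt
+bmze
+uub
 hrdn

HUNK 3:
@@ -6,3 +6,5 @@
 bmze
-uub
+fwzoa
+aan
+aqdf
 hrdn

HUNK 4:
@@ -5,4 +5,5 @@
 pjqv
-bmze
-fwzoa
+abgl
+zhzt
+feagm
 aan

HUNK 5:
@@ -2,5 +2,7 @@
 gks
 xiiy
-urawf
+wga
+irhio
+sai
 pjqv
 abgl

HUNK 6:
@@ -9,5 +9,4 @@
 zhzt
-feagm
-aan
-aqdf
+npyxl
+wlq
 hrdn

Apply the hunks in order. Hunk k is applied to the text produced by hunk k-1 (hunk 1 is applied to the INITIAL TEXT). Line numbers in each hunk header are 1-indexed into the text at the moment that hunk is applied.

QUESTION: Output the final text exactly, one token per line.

Answer: rxro
gks
xiiy
wga
irhio
sai
pjqv
abgl
zhzt
npyxl
wlq
hrdn
kfl

Derivation:
Hunk 1: at line 2 remove [skpa,flinz] add [urawf] -> 9 lines: rxro gks xiiy urawf pjqv kuogc oqt hrdn kfl
Hunk 2: at line 5 remove [kuogc,oqt] add [bmze,uub] -> 9 lines: rxro gks xiiy urawf pjqv bmze uub hrdn kfl
Hunk 3: at line 6 remove [uub] add [fwzoa,aan,aqdf] -> 11 lines: rxro gks xiiy urawf pjqv bmze fwzoa aan aqdf hrdn kfl
Hunk 4: at line 5 remove [bmze,fwzoa] add [abgl,zhzt,feagm] -> 12 lines: rxro gks xiiy urawf pjqv abgl zhzt feagm aan aqdf hrdn kfl
Hunk 5: at line 2 remove [urawf] add [wga,irhio,sai] -> 14 lines: rxro gks xiiy wga irhio sai pjqv abgl zhzt feagm aan aqdf hrdn kfl
Hunk 6: at line 9 remove [feagm,aan,aqdf] add [npyxl,wlq] -> 13 lines: rxro gks xiiy wga irhio sai pjqv abgl zhzt npyxl wlq hrdn kfl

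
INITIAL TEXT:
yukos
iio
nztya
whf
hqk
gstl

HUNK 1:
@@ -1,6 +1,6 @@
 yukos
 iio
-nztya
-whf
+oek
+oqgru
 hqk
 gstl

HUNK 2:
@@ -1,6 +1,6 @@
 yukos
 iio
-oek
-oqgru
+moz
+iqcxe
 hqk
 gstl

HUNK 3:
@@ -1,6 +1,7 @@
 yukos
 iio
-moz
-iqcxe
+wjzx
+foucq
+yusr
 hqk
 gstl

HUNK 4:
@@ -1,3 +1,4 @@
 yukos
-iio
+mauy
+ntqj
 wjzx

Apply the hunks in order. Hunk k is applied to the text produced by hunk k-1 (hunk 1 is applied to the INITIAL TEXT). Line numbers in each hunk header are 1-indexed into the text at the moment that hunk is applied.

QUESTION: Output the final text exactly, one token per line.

Answer: yukos
mauy
ntqj
wjzx
foucq
yusr
hqk
gstl

Derivation:
Hunk 1: at line 1 remove [nztya,whf] add [oek,oqgru] -> 6 lines: yukos iio oek oqgru hqk gstl
Hunk 2: at line 1 remove [oek,oqgru] add [moz,iqcxe] -> 6 lines: yukos iio moz iqcxe hqk gstl
Hunk 3: at line 1 remove [moz,iqcxe] add [wjzx,foucq,yusr] -> 7 lines: yukos iio wjzx foucq yusr hqk gstl
Hunk 4: at line 1 remove [iio] add [mauy,ntqj] -> 8 lines: yukos mauy ntqj wjzx foucq yusr hqk gstl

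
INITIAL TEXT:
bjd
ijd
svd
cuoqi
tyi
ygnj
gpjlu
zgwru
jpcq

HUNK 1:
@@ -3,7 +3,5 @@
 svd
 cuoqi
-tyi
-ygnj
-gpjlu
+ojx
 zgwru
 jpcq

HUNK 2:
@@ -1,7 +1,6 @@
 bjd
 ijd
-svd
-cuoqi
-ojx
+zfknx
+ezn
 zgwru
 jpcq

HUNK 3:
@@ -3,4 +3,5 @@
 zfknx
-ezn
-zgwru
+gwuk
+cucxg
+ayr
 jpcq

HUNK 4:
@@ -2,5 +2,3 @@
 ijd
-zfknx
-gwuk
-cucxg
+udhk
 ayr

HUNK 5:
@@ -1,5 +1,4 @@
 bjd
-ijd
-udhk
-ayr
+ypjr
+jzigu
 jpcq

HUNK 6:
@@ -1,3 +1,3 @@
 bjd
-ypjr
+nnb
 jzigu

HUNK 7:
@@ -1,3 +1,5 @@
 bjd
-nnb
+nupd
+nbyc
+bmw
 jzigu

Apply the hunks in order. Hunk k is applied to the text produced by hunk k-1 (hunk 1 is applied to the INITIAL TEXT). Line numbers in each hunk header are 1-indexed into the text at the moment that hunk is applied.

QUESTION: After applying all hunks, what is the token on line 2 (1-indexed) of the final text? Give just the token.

Answer: nupd

Derivation:
Hunk 1: at line 3 remove [tyi,ygnj,gpjlu] add [ojx] -> 7 lines: bjd ijd svd cuoqi ojx zgwru jpcq
Hunk 2: at line 1 remove [svd,cuoqi,ojx] add [zfknx,ezn] -> 6 lines: bjd ijd zfknx ezn zgwru jpcq
Hunk 3: at line 3 remove [ezn,zgwru] add [gwuk,cucxg,ayr] -> 7 lines: bjd ijd zfknx gwuk cucxg ayr jpcq
Hunk 4: at line 2 remove [zfknx,gwuk,cucxg] add [udhk] -> 5 lines: bjd ijd udhk ayr jpcq
Hunk 5: at line 1 remove [ijd,udhk,ayr] add [ypjr,jzigu] -> 4 lines: bjd ypjr jzigu jpcq
Hunk 6: at line 1 remove [ypjr] add [nnb] -> 4 lines: bjd nnb jzigu jpcq
Hunk 7: at line 1 remove [nnb] add [nupd,nbyc,bmw] -> 6 lines: bjd nupd nbyc bmw jzigu jpcq
Final line 2: nupd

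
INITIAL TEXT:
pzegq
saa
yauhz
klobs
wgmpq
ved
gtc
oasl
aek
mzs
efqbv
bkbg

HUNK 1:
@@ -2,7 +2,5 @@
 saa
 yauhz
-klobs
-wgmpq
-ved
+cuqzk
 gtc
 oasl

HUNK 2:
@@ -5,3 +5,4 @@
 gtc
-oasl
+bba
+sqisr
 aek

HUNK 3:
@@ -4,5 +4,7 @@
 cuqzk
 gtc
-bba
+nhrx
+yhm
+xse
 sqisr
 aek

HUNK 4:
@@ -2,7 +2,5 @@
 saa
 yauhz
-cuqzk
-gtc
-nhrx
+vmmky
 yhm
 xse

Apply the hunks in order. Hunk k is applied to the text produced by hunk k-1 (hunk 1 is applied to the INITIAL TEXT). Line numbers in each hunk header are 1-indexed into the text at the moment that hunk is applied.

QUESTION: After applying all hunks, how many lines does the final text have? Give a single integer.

Hunk 1: at line 2 remove [klobs,wgmpq,ved] add [cuqzk] -> 10 lines: pzegq saa yauhz cuqzk gtc oasl aek mzs efqbv bkbg
Hunk 2: at line 5 remove [oasl] add [bba,sqisr] -> 11 lines: pzegq saa yauhz cuqzk gtc bba sqisr aek mzs efqbv bkbg
Hunk 3: at line 4 remove [bba] add [nhrx,yhm,xse] -> 13 lines: pzegq saa yauhz cuqzk gtc nhrx yhm xse sqisr aek mzs efqbv bkbg
Hunk 4: at line 2 remove [cuqzk,gtc,nhrx] add [vmmky] -> 11 lines: pzegq saa yauhz vmmky yhm xse sqisr aek mzs efqbv bkbg
Final line count: 11

Answer: 11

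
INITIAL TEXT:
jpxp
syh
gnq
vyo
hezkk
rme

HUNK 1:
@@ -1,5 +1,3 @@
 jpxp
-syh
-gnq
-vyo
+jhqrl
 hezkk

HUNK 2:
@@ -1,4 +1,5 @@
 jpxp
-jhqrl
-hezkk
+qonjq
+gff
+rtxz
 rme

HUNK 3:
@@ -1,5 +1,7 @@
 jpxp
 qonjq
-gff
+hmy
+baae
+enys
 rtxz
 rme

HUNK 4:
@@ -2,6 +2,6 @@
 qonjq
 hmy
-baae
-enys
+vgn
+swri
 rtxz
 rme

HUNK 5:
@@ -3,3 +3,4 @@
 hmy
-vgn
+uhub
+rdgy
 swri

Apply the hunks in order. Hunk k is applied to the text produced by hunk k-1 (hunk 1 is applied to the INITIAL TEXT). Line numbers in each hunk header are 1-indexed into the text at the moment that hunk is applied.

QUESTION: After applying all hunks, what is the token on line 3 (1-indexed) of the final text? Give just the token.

Hunk 1: at line 1 remove [syh,gnq,vyo] add [jhqrl] -> 4 lines: jpxp jhqrl hezkk rme
Hunk 2: at line 1 remove [jhqrl,hezkk] add [qonjq,gff,rtxz] -> 5 lines: jpxp qonjq gff rtxz rme
Hunk 3: at line 1 remove [gff] add [hmy,baae,enys] -> 7 lines: jpxp qonjq hmy baae enys rtxz rme
Hunk 4: at line 2 remove [baae,enys] add [vgn,swri] -> 7 lines: jpxp qonjq hmy vgn swri rtxz rme
Hunk 5: at line 3 remove [vgn] add [uhub,rdgy] -> 8 lines: jpxp qonjq hmy uhub rdgy swri rtxz rme
Final line 3: hmy

Answer: hmy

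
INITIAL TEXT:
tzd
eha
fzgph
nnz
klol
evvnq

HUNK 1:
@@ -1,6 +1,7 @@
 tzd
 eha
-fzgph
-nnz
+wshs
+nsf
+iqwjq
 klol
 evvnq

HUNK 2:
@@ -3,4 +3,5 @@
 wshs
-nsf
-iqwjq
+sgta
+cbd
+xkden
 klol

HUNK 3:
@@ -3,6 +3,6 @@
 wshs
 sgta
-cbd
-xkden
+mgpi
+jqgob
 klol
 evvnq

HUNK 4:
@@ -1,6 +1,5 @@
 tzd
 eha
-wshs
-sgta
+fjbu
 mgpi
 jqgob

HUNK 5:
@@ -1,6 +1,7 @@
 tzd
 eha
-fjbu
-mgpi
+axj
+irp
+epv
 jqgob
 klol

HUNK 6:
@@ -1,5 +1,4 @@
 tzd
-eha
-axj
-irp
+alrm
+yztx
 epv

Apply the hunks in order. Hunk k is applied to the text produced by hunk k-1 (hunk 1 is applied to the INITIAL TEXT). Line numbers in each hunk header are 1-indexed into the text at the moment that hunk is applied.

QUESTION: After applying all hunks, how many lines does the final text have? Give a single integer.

Answer: 7

Derivation:
Hunk 1: at line 1 remove [fzgph,nnz] add [wshs,nsf,iqwjq] -> 7 lines: tzd eha wshs nsf iqwjq klol evvnq
Hunk 2: at line 3 remove [nsf,iqwjq] add [sgta,cbd,xkden] -> 8 lines: tzd eha wshs sgta cbd xkden klol evvnq
Hunk 3: at line 3 remove [cbd,xkden] add [mgpi,jqgob] -> 8 lines: tzd eha wshs sgta mgpi jqgob klol evvnq
Hunk 4: at line 1 remove [wshs,sgta] add [fjbu] -> 7 lines: tzd eha fjbu mgpi jqgob klol evvnq
Hunk 5: at line 1 remove [fjbu,mgpi] add [axj,irp,epv] -> 8 lines: tzd eha axj irp epv jqgob klol evvnq
Hunk 6: at line 1 remove [eha,axj,irp] add [alrm,yztx] -> 7 lines: tzd alrm yztx epv jqgob klol evvnq
Final line count: 7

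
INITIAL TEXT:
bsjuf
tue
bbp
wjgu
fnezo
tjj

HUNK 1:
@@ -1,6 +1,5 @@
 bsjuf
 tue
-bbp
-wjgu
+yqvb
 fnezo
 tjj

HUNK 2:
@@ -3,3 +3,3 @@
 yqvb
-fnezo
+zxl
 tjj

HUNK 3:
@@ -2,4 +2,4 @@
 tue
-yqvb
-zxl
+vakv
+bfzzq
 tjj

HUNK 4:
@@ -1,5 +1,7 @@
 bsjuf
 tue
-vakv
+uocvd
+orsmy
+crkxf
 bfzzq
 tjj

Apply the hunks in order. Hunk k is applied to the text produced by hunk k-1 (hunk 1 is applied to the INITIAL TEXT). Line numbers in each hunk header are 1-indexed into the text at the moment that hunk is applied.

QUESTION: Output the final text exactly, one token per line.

Hunk 1: at line 1 remove [bbp,wjgu] add [yqvb] -> 5 lines: bsjuf tue yqvb fnezo tjj
Hunk 2: at line 3 remove [fnezo] add [zxl] -> 5 lines: bsjuf tue yqvb zxl tjj
Hunk 3: at line 2 remove [yqvb,zxl] add [vakv,bfzzq] -> 5 lines: bsjuf tue vakv bfzzq tjj
Hunk 4: at line 1 remove [vakv] add [uocvd,orsmy,crkxf] -> 7 lines: bsjuf tue uocvd orsmy crkxf bfzzq tjj

Answer: bsjuf
tue
uocvd
orsmy
crkxf
bfzzq
tjj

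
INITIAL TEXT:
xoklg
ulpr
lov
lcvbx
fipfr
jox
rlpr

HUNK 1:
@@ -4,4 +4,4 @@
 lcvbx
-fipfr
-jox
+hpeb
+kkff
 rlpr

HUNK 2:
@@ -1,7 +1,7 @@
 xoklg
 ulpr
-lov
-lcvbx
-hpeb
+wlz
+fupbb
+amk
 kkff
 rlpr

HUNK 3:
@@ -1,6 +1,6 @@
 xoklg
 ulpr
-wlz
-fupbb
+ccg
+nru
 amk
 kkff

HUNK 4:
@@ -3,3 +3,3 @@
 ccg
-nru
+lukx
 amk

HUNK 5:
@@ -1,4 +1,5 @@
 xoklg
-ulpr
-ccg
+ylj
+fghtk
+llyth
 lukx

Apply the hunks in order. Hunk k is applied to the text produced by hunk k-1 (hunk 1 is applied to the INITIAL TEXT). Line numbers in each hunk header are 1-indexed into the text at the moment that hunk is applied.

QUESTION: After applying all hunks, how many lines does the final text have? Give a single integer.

Answer: 8

Derivation:
Hunk 1: at line 4 remove [fipfr,jox] add [hpeb,kkff] -> 7 lines: xoklg ulpr lov lcvbx hpeb kkff rlpr
Hunk 2: at line 1 remove [lov,lcvbx,hpeb] add [wlz,fupbb,amk] -> 7 lines: xoklg ulpr wlz fupbb amk kkff rlpr
Hunk 3: at line 1 remove [wlz,fupbb] add [ccg,nru] -> 7 lines: xoklg ulpr ccg nru amk kkff rlpr
Hunk 4: at line 3 remove [nru] add [lukx] -> 7 lines: xoklg ulpr ccg lukx amk kkff rlpr
Hunk 5: at line 1 remove [ulpr,ccg] add [ylj,fghtk,llyth] -> 8 lines: xoklg ylj fghtk llyth lukx amk kkff rlpr
Final line count: 8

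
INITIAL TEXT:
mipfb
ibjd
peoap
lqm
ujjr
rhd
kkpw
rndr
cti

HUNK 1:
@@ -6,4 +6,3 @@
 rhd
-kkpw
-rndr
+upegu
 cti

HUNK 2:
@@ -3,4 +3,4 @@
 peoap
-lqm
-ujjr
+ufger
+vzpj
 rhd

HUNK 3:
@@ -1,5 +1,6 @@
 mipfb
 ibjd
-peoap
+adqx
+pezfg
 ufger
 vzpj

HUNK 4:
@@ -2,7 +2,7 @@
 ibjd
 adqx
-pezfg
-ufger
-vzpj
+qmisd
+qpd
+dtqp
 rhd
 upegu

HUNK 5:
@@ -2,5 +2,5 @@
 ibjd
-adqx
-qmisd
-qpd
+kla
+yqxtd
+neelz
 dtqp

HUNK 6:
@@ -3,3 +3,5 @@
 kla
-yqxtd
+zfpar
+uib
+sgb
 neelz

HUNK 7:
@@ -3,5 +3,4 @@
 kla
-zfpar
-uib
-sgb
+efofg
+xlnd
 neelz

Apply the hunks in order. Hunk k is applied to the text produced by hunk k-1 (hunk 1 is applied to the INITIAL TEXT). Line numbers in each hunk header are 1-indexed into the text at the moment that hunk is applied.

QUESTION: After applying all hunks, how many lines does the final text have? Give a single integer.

Answer: 10

Derivation:
Hunk 1: at line 6 remove [kkpw,rndr] add [upegu] -> 8 lines: mipfb ibjd peoap lqm ujjr rhd upegu cti
Hunk 2: at line 3 remove [lqm,ujjr] add [ufger,vzpj] -> 8 lines: mipfb ibjd peoap ufger vzpj rhd upegu cti
Hunk 3: at line 1 remove [peoap] add [adqx,pezfg] -> 9 lines: mipfb ibjd adqx pezfg ufger vzpj rhd upegu cti
Hunk 4: at line 2 remove [pezfg,ufger,vzpj] add [qmisd,qpd,dtqp] -> 9 lines: mipfb ibjd adqx qmisd qpd dtqp rhd upegu cti
Hunk 5: at line 2 remove [adqx,qmisd,qpd] add [kla,yqxtd,neelz] -> 9 lines: mipfb ibjd kla yqxtd neelz dtqp rhd upegu cti
Hunk 6: at line 3 remove [yqxtd] add [zfpar,uib,sgb] -> 11 lines: mipfb ibjd kla zfpar uib sgb neelz dtqp rhd upegu cti
Hunk 7: at line 3 remove [zfpar,uib,sgb] add [efofg,xlnd] -> 10 lines: mipfb ibjd kla efofg xlnd neelz dtqp rhd upegu cti
Final line count: 10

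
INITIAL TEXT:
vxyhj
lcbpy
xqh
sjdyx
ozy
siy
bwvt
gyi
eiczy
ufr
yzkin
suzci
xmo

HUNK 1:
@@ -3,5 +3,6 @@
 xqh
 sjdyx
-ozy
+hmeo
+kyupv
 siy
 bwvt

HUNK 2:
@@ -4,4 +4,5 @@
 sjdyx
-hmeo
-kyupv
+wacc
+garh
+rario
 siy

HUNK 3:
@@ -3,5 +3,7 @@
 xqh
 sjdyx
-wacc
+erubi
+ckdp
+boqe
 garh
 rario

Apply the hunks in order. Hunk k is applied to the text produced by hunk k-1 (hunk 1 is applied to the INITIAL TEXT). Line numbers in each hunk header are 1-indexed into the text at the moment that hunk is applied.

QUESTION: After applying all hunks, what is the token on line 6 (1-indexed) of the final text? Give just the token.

Hunk 1: at line 3 remove [ozy] add [hmeo,kyupv] -> 14 lines: vxyhj lcbpy xqh sjdyx hmeo kyupv siy bwvt gyi eiczy ufr yzkin suzci xmo
Hunk 2: at line 4 remove [hmeo,kyupv] add [wacc,garh,rario] -> 15 lines: vxyhj lcbpy xqh sjdyx wacc garh rario siy bwvt gyi eiczy ufr yzkin suzci xmo
Hunk 3: at line 3 remove [wacc] add [erubi,ckdp,boqe] -> 17 lines: vxyhj lcbpy xqh sjdyx erubi ckdp boqe garh rario siy bwvt gyi eiczy ufr yzkin suzci xmo
Final line 6: ckdp

Answer: ckdp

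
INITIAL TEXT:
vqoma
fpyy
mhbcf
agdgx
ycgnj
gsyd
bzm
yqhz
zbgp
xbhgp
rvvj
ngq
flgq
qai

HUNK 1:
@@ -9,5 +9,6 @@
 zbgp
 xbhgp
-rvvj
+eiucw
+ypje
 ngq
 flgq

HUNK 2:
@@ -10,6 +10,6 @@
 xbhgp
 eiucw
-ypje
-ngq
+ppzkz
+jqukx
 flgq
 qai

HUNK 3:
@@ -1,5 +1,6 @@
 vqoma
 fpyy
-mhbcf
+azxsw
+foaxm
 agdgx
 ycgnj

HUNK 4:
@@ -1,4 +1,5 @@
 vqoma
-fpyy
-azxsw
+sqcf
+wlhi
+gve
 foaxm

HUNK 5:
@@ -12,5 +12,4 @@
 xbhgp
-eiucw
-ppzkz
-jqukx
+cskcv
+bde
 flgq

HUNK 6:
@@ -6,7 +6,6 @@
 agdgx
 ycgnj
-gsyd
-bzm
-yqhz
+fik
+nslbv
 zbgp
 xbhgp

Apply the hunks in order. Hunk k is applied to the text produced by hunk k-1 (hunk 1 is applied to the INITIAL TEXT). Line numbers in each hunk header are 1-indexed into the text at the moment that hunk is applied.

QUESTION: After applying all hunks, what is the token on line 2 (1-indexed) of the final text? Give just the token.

Answer: sqcf

Derivation:
Hunk 1: at line 9 remove [rvvj] add [eiucw,ypje] -> 15 lines: vqoma fpyy mhbcf agdgx ycgnj gsyd bzm yqhz zbgp xbhgp eiucw ypje ngq flgq qai
Hunk 2: at line 10 remove [ypje,ngq] add [ppzkz,jqukx] -> 15 lines: vqoma fpyy mhbcf agdgx ycgnj gsyd bzm yqhz zbgp xbhgp eiucw ppzkz jqukx flgq qai
Hunk 3: at line 1 remove [mhbcf] add [azxsw,foaxm] -> 16 lines: vqoma fpyy azxsw foaxm agdgx ycgnj gsyd bzm yqhz zbgp xbhgp eiucw ppzkz jqukx flgq qai
Hunk 4: at line 1 remove [fpyy,azxsw] add [sqcf,wlhi,gve] -> 17 lines: vqoma sqcf wlhi gve foaxm agdgx ycgnj gsyd bzm yqhz zbgp xbhgp eiucw ppzkz jqukx flgq qai
Hunk 5: at line 12 remove [eiucw,ppzkz,jqukx] add [cskcv,bde] -> 16 lines: vqoma sqcf wlhi gve foaxm agdgx ycgnj gsyd bzm yqhz zbgp xbhgp cskcv bde flgq qai
Hunk 6: at line 6 remove [gsyd,bzm,yqhz] add [fik,nslbv] -> 15 lines: vqoma sqcf wlhi gve foaxm agdgx ycgnj fik nslbv zbgp xbhgp cskcv bde flgq qai
Final line 2: sqcf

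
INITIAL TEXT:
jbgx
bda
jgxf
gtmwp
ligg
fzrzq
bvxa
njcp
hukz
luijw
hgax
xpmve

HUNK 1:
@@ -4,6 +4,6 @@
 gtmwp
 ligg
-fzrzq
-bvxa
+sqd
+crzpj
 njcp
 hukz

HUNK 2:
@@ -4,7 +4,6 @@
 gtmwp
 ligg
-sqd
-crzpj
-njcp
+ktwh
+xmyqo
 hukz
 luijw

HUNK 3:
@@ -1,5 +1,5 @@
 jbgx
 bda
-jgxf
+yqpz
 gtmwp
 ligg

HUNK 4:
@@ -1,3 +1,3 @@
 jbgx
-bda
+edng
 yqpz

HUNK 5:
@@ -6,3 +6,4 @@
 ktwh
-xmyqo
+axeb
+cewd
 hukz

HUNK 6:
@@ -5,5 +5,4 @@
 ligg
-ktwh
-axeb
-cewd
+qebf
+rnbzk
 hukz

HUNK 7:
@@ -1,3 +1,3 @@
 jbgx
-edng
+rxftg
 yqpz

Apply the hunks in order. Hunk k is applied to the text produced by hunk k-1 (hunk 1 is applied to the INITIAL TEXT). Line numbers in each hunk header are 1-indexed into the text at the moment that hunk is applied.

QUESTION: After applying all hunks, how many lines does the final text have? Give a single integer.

Hunk 1: at line 4 remove [fzrzq,bvxa] add [sqd,crzpj] -> 12 lines: jbgx bda jgxf gtmwp ligg sqd crzpj njcp hukz luijw hgax xpmve
Hunk 2: at line 4 remove [sqd,crzpj,njcp] add [ktwh,xmyqo] -> 11 lines: jbgx bda jgxf gtmwp ligg ktwh xmyqo hukz luijw hgax xpmve
Hunk 3: at line 1 remove [jgxf] add [yqpz] -> 11 lines: jbgx bda yqpz gtmwp ligg ktwh xmyqo hukz luijw hgax xpmve
Hunk 4: at line 1 remove [bda] add [edng] -> 11 lines: jbgx edng yqpz gtmwp ligg ktwh xmyqo hukz luijw hgax xpmve
Hunk 5: at line 6 remove [xmyqo] add [axeb,cewd] -> 12 lines: jbgx edng yqpz gtmwp ligg ktwh axeb cewd hukz luijw hgax xpmve
Hunk 6: at line 5 remove [ktwh,axeb,cewd] add [qebf,rnbzk] -> 11 lines: jbgx edng yqpz gtmwp ligg qebf rnbzk hukz luijw hgax xpmve
Hunk 7: at line 1 remove [edng] add [rxftg] -> 11 lines: jbgx rxftg yqpz gtmwp ligg qebf rnbzk hukz luijw hgax xpmve
Final line count: 11

Answer: 11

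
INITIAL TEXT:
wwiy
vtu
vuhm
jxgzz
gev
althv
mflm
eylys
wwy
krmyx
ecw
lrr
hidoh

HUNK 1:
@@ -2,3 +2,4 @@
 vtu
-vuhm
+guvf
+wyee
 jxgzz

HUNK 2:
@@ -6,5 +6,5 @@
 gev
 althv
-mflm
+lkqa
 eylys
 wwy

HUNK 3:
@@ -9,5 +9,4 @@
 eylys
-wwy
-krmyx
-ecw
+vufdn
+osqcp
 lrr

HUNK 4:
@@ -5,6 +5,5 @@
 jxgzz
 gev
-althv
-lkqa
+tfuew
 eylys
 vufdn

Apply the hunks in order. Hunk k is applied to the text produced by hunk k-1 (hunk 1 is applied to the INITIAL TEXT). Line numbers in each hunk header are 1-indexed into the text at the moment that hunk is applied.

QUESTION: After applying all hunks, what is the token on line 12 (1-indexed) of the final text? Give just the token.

Hunk 1: at line 2 remove [vuhm] add [guvf,wyee] -> 14 lines: wwiy vtu guvf wyee jxgzz gev althv mflm eylys wwy krmyx ecw lrr hidoh
Hunk 2: at line 6 remove [mflm] add [lkqa] -> 14 lines: wwiy vtu guvf wyee jxgzz gev althv lkqa eylys wwy krmyx ecw lrr hidoh
Hunk 3: at line 9 remove [wwy,krmyx,ecw] add [vufdn,osqcp] -> 13 lines: wwiy vtu guvf wyee jxgzz gev althv lkqa eylys vufdn osqcp lrr hidoh
Hunk 4: at line 5 remove [althv,lkqa] add [tfuew] -> 12 lines: wwiy vtu guvf wyee jxgzz gev tfuew eylys vufdn osqcp lrr hidoh
Final line 12: hidoh

Answer: hidoh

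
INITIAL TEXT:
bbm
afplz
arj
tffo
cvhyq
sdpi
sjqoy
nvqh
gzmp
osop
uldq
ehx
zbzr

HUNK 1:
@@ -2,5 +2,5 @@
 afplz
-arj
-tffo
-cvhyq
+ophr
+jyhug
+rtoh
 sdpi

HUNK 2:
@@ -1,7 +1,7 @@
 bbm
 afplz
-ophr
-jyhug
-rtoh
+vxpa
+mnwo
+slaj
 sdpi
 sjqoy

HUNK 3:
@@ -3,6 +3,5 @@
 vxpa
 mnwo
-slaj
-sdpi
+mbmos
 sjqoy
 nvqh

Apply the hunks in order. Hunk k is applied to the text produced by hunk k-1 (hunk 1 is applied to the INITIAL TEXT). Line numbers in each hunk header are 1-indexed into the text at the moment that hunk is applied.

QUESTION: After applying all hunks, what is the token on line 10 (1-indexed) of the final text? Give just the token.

Hunk 1: at line 2 remove [arj,tffo,cvhyq] add [ophr,jyhug,rtoh] -> 13 lines: bbm afplz ophr jyhug rtoh sdpi sjqoy nvqh gzmp osop uldq ehx zbzr
Hunk 2: at line 1 remove [ophr,jyhug,rtoh] add [vxpa,mnwo,slaj] -> 13 lines: bbm afplz vxpa mnwo slaj sdpi sjqoy nvqh gzmp osop uldq ehx zbzr
Hunk 3: at line 3 remove [slaj,sdpi] add [mbmos] -> 12 lines: bbm afplz vxpa mnwo mbmos sjqoy nvqh gzmp osop uldq ehx zbzr
Final line 10: uldq

Answer: uldq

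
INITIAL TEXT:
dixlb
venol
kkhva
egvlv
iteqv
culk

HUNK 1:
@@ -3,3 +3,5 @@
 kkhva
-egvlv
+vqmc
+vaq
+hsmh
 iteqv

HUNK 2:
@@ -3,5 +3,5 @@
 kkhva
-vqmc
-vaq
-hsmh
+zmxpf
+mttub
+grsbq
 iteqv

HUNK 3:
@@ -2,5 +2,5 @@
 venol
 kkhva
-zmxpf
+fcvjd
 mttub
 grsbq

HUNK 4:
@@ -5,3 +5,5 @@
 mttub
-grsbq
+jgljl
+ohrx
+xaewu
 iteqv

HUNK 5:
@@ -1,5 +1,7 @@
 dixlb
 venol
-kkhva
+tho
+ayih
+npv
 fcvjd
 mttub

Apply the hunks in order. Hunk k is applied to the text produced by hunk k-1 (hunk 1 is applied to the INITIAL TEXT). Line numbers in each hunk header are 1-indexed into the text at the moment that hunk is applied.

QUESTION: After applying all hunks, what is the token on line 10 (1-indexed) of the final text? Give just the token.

Hunk 1: at line 3 remove [egvlv] add [vqmc,vaq,hsmh] -> 8 lines: dixlb venol kkhva vqmc vaq hsmh iteqv culk
Hunk 2: at line 3 remove [vqmc,vaq,hsmh] add [zmxpf,mttub,grsbq] -> 8 lines: dixlb venol kkhva zmxpf mttub grsbq iteqv culk
Hunk 3: at line 2 remove [zmxpf] add [fcvjd] -> 8 lines: dixlb venol kkhva fcvjd mttub grsbq iteqv culk
Hunk 4: at line 5 remove [grsbq] add [jgljl,ohrx,xaewu] -> 10 lines: dixlb venol kkhva fcvjd mttub jgljl ohrx xaewu iteqv culk
Hunk 5: at line 1 remove [kkhva] add [tho,ayih,npv] -> 12 lines: dixlb venol tho ayih npv fcvjd mttub jgljl ohrx xaewu iteqv culk
Final line 10: xaewu

Answer: xaewu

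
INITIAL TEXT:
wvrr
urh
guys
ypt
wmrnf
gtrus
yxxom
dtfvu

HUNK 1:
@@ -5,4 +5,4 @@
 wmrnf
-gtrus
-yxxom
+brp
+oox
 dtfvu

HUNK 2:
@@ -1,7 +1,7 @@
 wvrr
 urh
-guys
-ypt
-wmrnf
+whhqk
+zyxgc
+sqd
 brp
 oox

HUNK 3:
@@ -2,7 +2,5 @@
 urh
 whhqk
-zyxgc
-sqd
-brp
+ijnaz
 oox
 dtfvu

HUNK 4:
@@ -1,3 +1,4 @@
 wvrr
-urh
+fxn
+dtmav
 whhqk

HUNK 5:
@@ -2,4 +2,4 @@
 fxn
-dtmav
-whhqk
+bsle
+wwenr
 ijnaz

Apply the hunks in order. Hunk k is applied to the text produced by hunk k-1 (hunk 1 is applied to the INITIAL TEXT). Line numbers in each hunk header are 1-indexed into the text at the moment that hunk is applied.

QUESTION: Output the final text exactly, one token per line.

Answer: wvrr
fxn
bsle
wwenr
ijnaz
oox
dtfvu

Derivation:
Hunk 1: at line 5 remove [gtrus,yxxom] add [brp,oox] -> 8 lines: wvrr urh guys ypt wmrnf brp oox dtfvu
Hunk 2: at line 1 remove [guys,ypt,wmrnf] add [whhqk,zyxgc,sqd] -> 8 lines: wvrr urh whhqk zyxgc sqd brp oox dtfvu
Hunk 3: at line 2 remove [zyxgc,sqd,brp] add [ijnaz] -> 6 lines: wvrr urh whhqk ijnaz oox dtfvu
Hunk 4: at line 1 remove [urh] add [fxn,dtmav] -> 7 lines: wvrr fxn dtmav whhqk ijnaz oox dtfvu
Hunk 5: at line 2 remove [dtmav,whhqk] add [bsle,wwenr] -> 7 lines: wvrr fxn bsle wwenr ijnaz oox dtfvu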